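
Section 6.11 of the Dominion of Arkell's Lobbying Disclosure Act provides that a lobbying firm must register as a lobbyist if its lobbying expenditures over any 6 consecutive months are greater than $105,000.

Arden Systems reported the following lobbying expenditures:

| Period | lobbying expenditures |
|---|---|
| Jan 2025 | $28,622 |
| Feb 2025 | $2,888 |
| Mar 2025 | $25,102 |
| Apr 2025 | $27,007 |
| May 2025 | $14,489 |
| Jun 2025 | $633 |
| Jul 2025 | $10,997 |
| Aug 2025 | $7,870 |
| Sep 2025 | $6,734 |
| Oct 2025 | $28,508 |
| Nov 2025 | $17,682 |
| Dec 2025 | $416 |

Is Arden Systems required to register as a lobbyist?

No

Jan 2025–Jun 2025: $28,622 + $2,888 + $25,102 + $27,007 + $14,489 + $633 = $98,741 (under)
Feb 2025–Jul 2025: $2,888 + $25,102 + $27,007 + $14,489 + $633 + $10,997 = $81,116 (under)
Mar 2025–Aug 2025: $25,102 + $27,007 + $14,489 + $633 + $10,997 + $7,870 = $86,098 (under)
Apr 2025–Sep 2025: $27,007 + $14,489 + $633 + $10,997 + $7,870 + $6,734 = $67,730 (under)
May 2025–Oct 2025: $14,489 + $633 + $10,997 + $7,870 + $6,734 + $28,508 = $69,231 (under)
Jun 2025–Nov 2025: $633 + $10,997 + $7,870 + $6,734 + $28,508 + $17,682 = $72,424 (under)
Jul 2025–Dec 2025: $10,997 + $7,870 + $6,734 + $28,508 + $17,682 + $416 = $72,207 (under)
No window exceeds $105,000.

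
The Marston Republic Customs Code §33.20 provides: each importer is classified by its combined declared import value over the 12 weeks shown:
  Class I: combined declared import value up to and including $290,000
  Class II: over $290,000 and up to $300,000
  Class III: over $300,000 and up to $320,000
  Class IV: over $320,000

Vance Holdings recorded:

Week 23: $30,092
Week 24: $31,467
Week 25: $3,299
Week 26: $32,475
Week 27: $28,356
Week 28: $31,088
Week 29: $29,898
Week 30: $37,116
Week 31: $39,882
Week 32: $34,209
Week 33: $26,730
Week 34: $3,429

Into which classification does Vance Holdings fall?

Combined declared import value: $30,092 + $31,467 + $3,299 + $32,475 + $28,356 + $31,088 + $29,898 + $37,116 + $39,882 + $34,209 + $26,730 + $3,429 = $328,041.
$328,041 > $320,000, so Class IV applies.

Class IV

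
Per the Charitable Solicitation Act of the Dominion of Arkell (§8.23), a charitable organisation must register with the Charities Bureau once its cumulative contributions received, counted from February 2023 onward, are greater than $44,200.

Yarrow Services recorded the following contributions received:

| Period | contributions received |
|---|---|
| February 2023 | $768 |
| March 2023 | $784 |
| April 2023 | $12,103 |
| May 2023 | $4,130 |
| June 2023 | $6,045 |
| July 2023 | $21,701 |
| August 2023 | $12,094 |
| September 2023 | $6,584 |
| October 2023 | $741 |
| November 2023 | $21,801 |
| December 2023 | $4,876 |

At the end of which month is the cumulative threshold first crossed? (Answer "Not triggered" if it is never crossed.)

July 2023

Through February 2023: $768
Through March 2023: $1,552
Through April 2023: $13,655
Through May 2023: $17,785
Through June 2023: $23,830
Through July 2023: $45,531 ← exceeds threshold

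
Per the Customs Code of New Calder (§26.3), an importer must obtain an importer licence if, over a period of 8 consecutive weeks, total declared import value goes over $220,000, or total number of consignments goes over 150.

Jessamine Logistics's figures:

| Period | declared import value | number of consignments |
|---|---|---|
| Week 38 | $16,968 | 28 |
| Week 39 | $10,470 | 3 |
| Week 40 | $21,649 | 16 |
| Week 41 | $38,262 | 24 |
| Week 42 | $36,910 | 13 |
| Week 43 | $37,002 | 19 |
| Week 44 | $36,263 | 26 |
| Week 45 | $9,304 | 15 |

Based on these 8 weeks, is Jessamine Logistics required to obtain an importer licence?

No

Total declared import value: $16,968 + $10,470 + $21,649 + $38,262 + $36,910 + $37,002 + $36,263 + $9,304 = $206,828 (≤ $220,000).
Total number of consignments: 28 + 3 + 16 + 24 + 13 + 19 + 26 + 15 = 144 (≤ 150).
The test is 'or': neither threshold is exceeded.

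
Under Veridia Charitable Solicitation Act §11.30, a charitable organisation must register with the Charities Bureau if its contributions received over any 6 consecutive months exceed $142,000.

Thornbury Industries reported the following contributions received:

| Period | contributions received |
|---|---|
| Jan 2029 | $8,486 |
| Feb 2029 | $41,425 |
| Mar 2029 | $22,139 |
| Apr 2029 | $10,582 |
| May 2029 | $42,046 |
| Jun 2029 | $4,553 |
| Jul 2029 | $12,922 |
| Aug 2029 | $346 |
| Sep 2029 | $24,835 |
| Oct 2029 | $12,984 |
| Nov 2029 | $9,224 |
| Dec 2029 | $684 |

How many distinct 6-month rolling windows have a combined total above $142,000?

0

Jan 2029–Jun 2029: $8,486 + $41,425 + $22,139 + $10,582 + $42,046 + $4,553 = $129,231 (under)
Feb 2029–Jul 2029: $41,425 + $22,139 + $10,582 + $42,046 + $4,553 + $12,922 = $133,667 (under)
Mar 2029–Aug 2029: $22,139 + $10,582 + $42,046 + $4,553 + $12,922 + $346 = $92,588 (under)
Apr 2029–Sep 2029: $10,582 + $42,046 + $4,553 + $12,922 + $346 + $24,835 = $95,284 (under)
May 2029–Oct 2029: $42,046 + $4,553 + $12,922 + $346 + $24,835 + $12,984 = $97,686 (under)
Jun 2029–Nov 2029: $4,553 + $12,922 + $346 + $24,835 + $12,984 + $9,224 = $64,864 (under)
Jul 2029–Dec 2029: $12,922 + $346 + $24,835 + $12,984 + $9,224 + $684 = $60,995 (under)
0 windows exceed the threshold.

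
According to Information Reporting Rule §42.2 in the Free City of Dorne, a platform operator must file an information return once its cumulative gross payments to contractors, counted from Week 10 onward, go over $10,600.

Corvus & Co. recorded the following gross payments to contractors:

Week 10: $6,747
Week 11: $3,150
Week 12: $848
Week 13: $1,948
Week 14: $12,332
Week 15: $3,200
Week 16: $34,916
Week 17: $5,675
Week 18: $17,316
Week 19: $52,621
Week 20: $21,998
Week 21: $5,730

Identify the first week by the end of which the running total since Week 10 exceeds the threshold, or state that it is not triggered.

Week 12

Through Week 10: $6,747
Through Week 11: $9,897
Through Week 12: $10,745 ← exceeds threshold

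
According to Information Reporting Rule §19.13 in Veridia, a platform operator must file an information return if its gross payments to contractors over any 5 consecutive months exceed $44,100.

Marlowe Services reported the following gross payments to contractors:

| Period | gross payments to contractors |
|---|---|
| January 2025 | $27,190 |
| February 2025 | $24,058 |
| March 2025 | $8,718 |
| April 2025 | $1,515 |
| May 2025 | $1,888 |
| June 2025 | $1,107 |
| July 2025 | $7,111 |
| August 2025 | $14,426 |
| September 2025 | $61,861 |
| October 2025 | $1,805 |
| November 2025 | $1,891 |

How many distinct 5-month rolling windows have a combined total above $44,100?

4

January 2025–May 2025: $27,190 + $24,058 + $8,718 + $1,515 + $1,888 = $63,369 (over)
February 2025–June 2025: $24,058 + $8,718 + $1,515 + $1,888 + $1,107 = $37,286 (under)
March 2025–July 2025: $8,718 + $1,515 + $1,888 + $1,107 + $7,111 = $20,339 (under)
April 2025–August 2025: $1,515 + $1,888 + $1,107 + $7,111 + $14,426 = $26,047 (under)
May 2025–September 2025: $1,888 + $1,107 + $7,111 + $14,426 + $61,861 = $86,393 (over)
June 2025–October 2025: $1,107 + $7,111 + $14,426 + $61,861 + $1,805 = $86,310 (over)
July 2025–November 2025: $7,111 + $14,426 + $61,861 + $1,805 + $1,891 = $87,094 (over)
4 windows exceed the threshold.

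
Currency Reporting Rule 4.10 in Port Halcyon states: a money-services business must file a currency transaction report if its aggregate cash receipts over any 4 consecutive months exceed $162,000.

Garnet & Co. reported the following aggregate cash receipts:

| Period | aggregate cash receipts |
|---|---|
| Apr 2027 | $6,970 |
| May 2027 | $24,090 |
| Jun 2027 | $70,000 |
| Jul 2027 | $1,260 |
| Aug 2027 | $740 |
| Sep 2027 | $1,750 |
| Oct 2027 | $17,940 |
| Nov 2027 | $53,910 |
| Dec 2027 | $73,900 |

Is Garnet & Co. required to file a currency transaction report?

No

Apr 2027–Jul 2027: $6,970 + $24,090 + $70,000 + $1,260 = $102,320 (under)
May 2027–Aug 2027: $24,090 + $70,000 + $1,260 + $740 = $96,090 (under)
Jun 2027–Sep 2027: $70,000 + $1,260 + $740 + $1,750 = $73,750 (under)
Jul 2027–Oct 2027: $1,260 + $740 + $1,750 + $17,940 = $21,690 (under)
Aug 2027–Nov 2027: $740 + $1,750 + $17,940 + $53,910 = $74,340 (under)
Sep 2027–Dec 2027: $1,750 + $17,940 + $53,910 + $73,900 = $147,500 (under)
No window exceeds $162,000.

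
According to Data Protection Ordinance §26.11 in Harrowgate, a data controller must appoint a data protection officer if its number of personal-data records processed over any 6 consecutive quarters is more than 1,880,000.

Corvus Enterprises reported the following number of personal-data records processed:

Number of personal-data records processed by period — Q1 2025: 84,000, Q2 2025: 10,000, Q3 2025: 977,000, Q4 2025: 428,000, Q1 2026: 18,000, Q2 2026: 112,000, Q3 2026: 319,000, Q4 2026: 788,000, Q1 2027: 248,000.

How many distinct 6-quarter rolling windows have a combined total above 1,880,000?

2

Q1 2025–Q2 2026: 84,000 + 10,000 + 977,000 + 428,000 + 18,000 + 112,000 = 1,629,000 (under)
Q2 2025–Q3 2026: 10,000 + 977,000 + 428,000 + 18,000 + 112,000 + 319,000 = 1,864,000 (under)
Q3 2025–Q4 2026: 977,000 + 428,000 + 18,000 + 112,000 + 319,000 + 788,000 = 2,642,000 (over)
Q4 2025–Q1 2027: 428,000 + 18,000 + 112,000 + 319,000 + 788,000 + 248,000 = 1,913,000 (over)
2 windows exceed the threshold.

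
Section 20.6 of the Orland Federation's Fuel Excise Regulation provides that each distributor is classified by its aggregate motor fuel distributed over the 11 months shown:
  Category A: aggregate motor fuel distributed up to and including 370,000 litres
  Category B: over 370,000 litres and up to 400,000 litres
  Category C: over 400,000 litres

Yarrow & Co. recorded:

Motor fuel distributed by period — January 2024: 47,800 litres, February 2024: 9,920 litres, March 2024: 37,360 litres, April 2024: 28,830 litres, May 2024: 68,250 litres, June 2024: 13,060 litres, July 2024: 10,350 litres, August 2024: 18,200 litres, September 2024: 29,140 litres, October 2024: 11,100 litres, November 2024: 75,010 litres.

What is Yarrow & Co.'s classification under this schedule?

Aggregate motor fuel distributed: 47,800 litres + 9,920 litres + 37,360 litres + 28,830 litres + 68,250 litres + 13,060 litres + 10,350 litres + 18,200 litres + 29,140 litres + 11,100 litres + 75,010 litres = 349,020 litres.
349,020 litres ≤ 370,000 litres, so Category A applies.

Category A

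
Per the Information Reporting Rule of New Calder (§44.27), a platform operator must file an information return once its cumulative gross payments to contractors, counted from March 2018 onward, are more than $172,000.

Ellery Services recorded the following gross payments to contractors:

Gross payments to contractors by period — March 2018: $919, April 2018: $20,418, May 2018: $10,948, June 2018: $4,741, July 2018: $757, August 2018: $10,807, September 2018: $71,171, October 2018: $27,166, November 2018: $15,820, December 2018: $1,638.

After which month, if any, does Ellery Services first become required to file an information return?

Not triggered

Through March 2018: $919
Through April 2018: $21,337
Through May 2018: $32,285
Through June 2018: $37,026
Through July 2018: $37,783
Through August 2018: $48,590
Through September 2018: $119,761
Through October 2018: $146,927
Through November 2018: $162,747
Through December 2018: $164,385
Final cumulative total $164,385 ≤ $172,000; the threshold is never exceeded.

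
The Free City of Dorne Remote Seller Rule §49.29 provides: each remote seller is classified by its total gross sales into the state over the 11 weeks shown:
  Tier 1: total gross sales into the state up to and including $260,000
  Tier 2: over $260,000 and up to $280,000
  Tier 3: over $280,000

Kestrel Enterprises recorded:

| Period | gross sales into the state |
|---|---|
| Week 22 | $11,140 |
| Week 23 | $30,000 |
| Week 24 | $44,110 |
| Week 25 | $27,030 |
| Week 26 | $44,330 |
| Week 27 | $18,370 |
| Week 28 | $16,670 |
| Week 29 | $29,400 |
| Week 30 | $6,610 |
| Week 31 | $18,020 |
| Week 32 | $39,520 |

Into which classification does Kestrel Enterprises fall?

Total gross sales into the state: $11,140 + $30,000 + $44,110 + $27,030 + $44,330 + $18,370 + $16,670 + $29,400 + $6,610 + $18,020 + $39,520 = $285,200.
$285,200 > $280,000, so Tier 3 applies.

Tier 3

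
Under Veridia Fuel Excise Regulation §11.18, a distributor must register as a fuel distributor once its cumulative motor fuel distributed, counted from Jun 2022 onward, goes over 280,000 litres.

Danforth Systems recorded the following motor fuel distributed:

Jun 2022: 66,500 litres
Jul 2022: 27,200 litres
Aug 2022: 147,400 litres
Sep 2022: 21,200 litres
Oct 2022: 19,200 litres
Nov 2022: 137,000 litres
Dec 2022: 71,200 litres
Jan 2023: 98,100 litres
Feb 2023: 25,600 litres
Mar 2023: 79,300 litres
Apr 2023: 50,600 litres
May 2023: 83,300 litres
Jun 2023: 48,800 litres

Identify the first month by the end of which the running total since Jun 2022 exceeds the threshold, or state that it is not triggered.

Oct 2022

Through Jun 2022: 66,500 litres
Through Jul 2022: 93,700 litres
Through Aug 2022: 241,100 litres
Through Sep 2022: 262,300 litres
Through Oct 2022: 281,500 litres ← exceeds threshold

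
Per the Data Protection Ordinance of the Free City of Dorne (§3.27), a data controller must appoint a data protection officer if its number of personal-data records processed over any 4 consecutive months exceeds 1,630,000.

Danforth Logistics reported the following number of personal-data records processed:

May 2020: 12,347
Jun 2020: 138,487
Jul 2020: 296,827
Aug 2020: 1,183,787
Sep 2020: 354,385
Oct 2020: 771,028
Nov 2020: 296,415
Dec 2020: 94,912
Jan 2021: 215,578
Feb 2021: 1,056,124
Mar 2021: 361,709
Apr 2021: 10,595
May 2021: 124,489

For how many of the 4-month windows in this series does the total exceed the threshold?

May 2020–Aug 2020: 12,347 + 138,487 + 296,827 + 1,183,787 = 1,631,448 (over)
Jun 2020–Sep 2020: 138,487 + 296,827 + 1,183,787 + 354,385 = 1,973,486 (over)
Jul 2020–Oct 2020: 296,827 + 1,183,787 + 354,385 + 771,028 = 2,606,027 (over)
Aug 2020–Nov 2020: 1,183,787 + 354,385 + 771,028 + 296,415 = 2,605,615 (over)
Sep 2020–Dec 2020: 354,385 + 771,028 + 296,415 + 94,912 = 1,516,740 (under)
Oct 2020–Jan 2021: 771,028 + 296,415 + 94,912 + 215,578 = 1,377,933 (under)
Nov 2020–Feb 2021: 296,415 + 94,912 + 215,578 + 1,056,124 = 1,663,029 (over)
Dec 2020–Mar 2021: 94,912 + 215,578 + 1,056,124 + 361,709 = 1,728,323 (over)
Jan 2021–Apr 2021: 215,578 + 1,056,124 + 361,709 + 10,595 = 1,644,006 (over)
Feb 2021–May 2021: 1,056,124 + 361,709 + 10,595 + 124,489 = 1,552,917 (under)
7 windows exceed the threshold.

7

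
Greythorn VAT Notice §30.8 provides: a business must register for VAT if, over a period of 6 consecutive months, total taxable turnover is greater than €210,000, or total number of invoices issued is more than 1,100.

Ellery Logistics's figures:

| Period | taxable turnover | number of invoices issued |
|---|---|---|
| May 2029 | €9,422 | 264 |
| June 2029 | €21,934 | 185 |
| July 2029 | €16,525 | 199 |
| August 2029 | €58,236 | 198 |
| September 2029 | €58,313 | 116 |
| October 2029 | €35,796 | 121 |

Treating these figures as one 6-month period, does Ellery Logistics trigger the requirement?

Total taxable turnover: €9,422 + €21,934 + €16,525 + €58,236 + €58,313 + €35,796 = €200,226 (≤ €210,000).
Total number of invoices issued: 264 + 185 + 199 + 198 + 116 + 121 = 1,083 (≤ 1,100).
The test is 'or': neither threshold is exceeded.

No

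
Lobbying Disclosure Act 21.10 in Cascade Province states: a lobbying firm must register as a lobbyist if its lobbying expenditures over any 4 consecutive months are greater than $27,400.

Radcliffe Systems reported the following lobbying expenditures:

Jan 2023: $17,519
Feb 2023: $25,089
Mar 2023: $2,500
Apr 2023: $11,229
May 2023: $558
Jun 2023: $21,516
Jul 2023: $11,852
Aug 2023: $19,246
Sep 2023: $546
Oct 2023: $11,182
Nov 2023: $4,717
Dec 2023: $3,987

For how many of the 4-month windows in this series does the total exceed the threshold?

Jan 2023–Apr 2023: $17,519 + $25,089 + $2,500 + $11,229 = $56,337 (over)
Feb 2023–May 2023: $25,089 + $2,500 + $11,229 + $558 = $39,376 (over)
Mar 2023–Jun 2023: $2,500 + $11,229 + $558 + $21,516 = $35,803 (over)
Apr 2023–Jul 2023: $11,229 + $558 + $21,516 + $11,852 = $45,155 (over)
May 2023–Aug 2023: $558 + $21,516 + $11,852 + $19,246 = $53,172 (over)
Jun 2023–Sep 2023: $21,516 + $11,852 + $19,246 + $546 = $53,160 (over)
Jul 2023–Oct 2023: $11,852 + $19,246 + $546 + $11,182 = $42,826 (over)
Aug 2023–Nov 2023: $19,246 + $546 + $11,182 + $4,717 = $35,691 (over)
Sep 2023–Dec 2023: $546 + $11,182 + $4,717 + $3,987 = $20,432 (under)
8 windows exceed the threshold.

8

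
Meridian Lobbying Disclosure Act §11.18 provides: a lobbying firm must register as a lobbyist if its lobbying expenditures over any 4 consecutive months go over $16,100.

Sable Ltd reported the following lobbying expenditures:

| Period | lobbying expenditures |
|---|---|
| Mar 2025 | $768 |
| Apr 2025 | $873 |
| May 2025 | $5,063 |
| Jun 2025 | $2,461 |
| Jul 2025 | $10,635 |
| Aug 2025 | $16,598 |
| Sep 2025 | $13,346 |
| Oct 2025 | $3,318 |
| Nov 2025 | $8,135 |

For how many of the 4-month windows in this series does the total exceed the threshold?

5

Mar 2025–Jun 2025: $768 + $873 + $5,063 + $2,461 = $9,165 (under)
Apr 2025–Jul 2025: $873 + $5,063 + $2,461 + $10,635 = $19,032 (over)
May 2025–Aug 2025: $5,063 + $2,461 + $10,635 + $16,598 = $34,757 (over)
Jun 2025–Sep 2025: $2,461 + $10,635 + $16,598 + $13,346 = $43,040 (over)
Jul 2025–Oct 2025: $10,635 + $16,598 + $13,346 + $3,318 = $43,897 (over)
Aug 2025–Nov 2025: $16,598 + $13,346 + $3,318 + $8,135 = $41,397 (over)
5 windows exceed the threshold.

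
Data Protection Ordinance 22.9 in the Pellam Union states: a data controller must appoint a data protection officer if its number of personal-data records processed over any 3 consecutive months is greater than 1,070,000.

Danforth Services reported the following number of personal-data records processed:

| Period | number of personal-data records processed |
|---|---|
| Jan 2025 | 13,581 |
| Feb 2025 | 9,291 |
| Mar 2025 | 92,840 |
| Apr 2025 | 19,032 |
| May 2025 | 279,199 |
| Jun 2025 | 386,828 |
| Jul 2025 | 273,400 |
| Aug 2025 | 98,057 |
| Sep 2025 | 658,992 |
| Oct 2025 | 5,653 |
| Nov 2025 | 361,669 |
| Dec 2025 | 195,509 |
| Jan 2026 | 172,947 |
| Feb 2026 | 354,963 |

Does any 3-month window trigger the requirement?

No

Jan 2025–Mar 2025: 13,581 + 9,291 + 92,840 = 115,712 (under)
Feb 2025–Apr 2025: 9,291 + 92,840 + 19,032 = 121,163 (under)
Mar 2025–May 2025: 92,840 + 19,032 + 279,199 = 391,071 (under)
Apr 2025–Jun 2025: 19,032 + 279,199 + 386,828 = 685,059 (under)
May 2025–Jul 2025: 279,199 + 386,828 + 273,400 = 939,427 (under)
Jun 2025–Aug 2025: 386,828 + 273,400 + 98,057 = 758,285 (under)
Jul 2025–Sep 2025: 273,400 + 98,057 + 658,992 = 1,030,449 (under)
Aug 2025–Oct 2025: 98,057 + 658,992 + 5,653 = 762,702 (under)
Sep 2025–Nov 2025: 658,992 + 5,653 + 361,669 = 1,026,314 (under)
Oct 2025–Dec 2025: 5,653 + 361,669 + 195,509 = 562,831 (under)
Nov 2025–Jan 2026: 361,669 + 195,509 + 172,947 = 730,125 (under)
Dec 2025–Feb 2026: 195,509 + 172,947 + 354,963 = 723,419 (under)
No window exceeds 1,070,000.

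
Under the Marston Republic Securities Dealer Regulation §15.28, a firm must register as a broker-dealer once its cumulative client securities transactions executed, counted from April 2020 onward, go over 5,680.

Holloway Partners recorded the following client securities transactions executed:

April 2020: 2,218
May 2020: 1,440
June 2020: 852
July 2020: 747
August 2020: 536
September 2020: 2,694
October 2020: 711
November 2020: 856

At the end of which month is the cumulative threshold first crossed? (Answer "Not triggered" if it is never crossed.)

Through April 2020: 2,218
Through May 2020: 3,658
Through June 2020: 4,510
Through July 2020: 5,257
Through August 2020: 5,793 ← exceeds threshold

August 2020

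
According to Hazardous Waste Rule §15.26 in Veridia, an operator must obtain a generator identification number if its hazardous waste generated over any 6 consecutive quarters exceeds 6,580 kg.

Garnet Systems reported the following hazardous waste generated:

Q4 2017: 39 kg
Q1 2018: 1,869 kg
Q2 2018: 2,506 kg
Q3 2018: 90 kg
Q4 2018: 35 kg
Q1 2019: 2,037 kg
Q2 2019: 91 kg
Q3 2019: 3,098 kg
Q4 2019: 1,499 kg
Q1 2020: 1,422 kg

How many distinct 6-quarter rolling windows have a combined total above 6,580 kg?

4

Q4 2017–Q1 2019: 39 kg + 1,869 kg + 2,506 kg + 90 kg + 35 kg + 2,037 kg = 6,576 kg (under)
Q1 2018–Q2 2019: 1,869 kg + 2,506 kg + 90 kg + 35 kg + 2,037 kg + 91 kg = 6,628 kg (over)
Q2 2018–Q3 2019: 2,506 kg + 90 kg + 35 kg + 2,037 kg + 91 kg + 3,098 kg = 7,857 kg (over)
Q3 2018–Q4 2019: 90 kg + 35 kg + 2,037 kg + 91 kg + 3,098 kg + 1,499 kg = 6,850 kg (over)
Q4 2018–Q1 2020: 35 kg + 2,037 kg + 91 kg + 3,098 kg + 1,499 kg + 1,422 kg = 8,182 kg (over)
4 windows exceed the threshold.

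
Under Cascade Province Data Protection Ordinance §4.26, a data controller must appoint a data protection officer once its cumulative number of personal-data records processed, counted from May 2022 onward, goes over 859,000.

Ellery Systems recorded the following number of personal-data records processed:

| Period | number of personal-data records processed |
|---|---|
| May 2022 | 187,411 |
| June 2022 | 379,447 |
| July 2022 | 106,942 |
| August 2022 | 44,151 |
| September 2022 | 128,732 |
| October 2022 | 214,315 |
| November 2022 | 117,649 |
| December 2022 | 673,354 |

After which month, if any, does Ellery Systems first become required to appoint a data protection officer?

October 2022

Through May 2022: 187,411
Through June 2022: 566,858
Through July 2022: 673,800
Through August 2022: 717,951
Through September 2022: 846,683
Through October 2022: 1,060,998 ← exceeds threshold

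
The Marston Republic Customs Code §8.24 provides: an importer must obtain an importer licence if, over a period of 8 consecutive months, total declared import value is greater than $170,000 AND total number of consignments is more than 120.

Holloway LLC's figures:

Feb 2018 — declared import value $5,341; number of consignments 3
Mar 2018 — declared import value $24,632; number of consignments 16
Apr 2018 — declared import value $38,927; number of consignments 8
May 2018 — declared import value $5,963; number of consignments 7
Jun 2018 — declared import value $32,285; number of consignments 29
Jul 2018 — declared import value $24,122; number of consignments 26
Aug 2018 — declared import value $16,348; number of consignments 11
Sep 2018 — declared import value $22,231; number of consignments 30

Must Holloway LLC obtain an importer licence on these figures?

No

Total declared import value: $5,341 + $24,632 + $38,927 + $5,963 + $32,285 + $24,122 + $16,348 + $22,231 = $169,849 (≤ $170,000).
Total number of consignments: 3 + 16 + 8 + 7 + 29 + 26 + 11 + 30 = 130 (> 120).
The test is 'and': the rule requires both, and at least one is not exceeded.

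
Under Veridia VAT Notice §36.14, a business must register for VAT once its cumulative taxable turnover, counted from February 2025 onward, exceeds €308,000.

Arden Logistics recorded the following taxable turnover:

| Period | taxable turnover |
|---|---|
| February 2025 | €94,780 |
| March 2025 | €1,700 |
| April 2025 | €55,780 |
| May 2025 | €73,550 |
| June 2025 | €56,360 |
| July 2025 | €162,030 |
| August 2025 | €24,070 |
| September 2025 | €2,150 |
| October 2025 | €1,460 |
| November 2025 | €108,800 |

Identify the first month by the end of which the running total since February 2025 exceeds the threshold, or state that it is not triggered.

July 2025

Through February 2025: €94,780
Through March 2025: €96,480
Through April 2025: €152,260
Through May 2025: €225,810
Through June 2025: €282,170
Through July 2025: €444,200 ← exceeds threshold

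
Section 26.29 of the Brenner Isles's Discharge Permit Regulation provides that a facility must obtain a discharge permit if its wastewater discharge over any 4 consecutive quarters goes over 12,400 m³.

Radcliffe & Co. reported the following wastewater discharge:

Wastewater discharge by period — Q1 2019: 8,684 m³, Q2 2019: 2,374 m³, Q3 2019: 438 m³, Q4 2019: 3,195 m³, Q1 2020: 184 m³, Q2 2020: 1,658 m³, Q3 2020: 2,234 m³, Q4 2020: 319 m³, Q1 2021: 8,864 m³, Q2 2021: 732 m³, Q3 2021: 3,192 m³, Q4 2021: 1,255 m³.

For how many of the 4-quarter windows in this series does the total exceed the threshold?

Q1 2019–Q4 2019: 8,684 m³ + 2,374 m³ + 438 m³ + 3,195 m³ = 14,691 m³ (over)
Q2 2019–Q1 2020: 2,374 m³ + 438 m³ + 3,195 m³ + 184 m³ = 6,191 m³ (under)
Q3 2019–Q2 2020: 438 m³ + 3,195 m³ + 184 m³ + 1,658 m³ = 5,475 m³ (under)
Q4 2019–Q3 2020: 3,195 m³ + 184 m³ + 1,658 m³ + 2,234 m³ = 7,271 m³ (under)
Q1 2020–Q4 2020: 184 m³ + 1,658 m³ + 2,234 m³ + 319 m³ = 4,395 m³ (under)
Q2 2020–Q1 2021: 1,658 m³ + 2,234 m³ + 319 m³ + 8,864 m³ = 13,075 m³ (over)
Q3 2020–Q2 2021: 2,234 m³ + 319 m³ + 8,864 m³ + 732 m³ = 12,149 m³ (under)
Q4 2020–Q3 2021: 319 m³ + 8,864 m³ + 732 m³ + 3,192 m³ = 13,107 m³ (over)
Q1 2021–Q4 2021: 8,864 m³ + 732 m³ + 3,192 m³ + 1,255 m³ = 14,043 m³ (over)
4 windows exceed the threshold.

4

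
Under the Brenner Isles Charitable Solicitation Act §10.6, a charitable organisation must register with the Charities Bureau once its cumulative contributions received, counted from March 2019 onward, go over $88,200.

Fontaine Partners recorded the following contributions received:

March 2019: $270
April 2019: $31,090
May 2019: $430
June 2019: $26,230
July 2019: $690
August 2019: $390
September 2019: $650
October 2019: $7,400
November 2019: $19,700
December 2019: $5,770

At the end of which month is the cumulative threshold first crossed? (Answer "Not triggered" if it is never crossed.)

December 2019

Through March 2019: $270
Through April 2019: $31,360
Through May 2019: $31,790
Through June 2019: $58,020
Through July 2019: $58,710
Through August 2019: $59,100
Through September 2019: $59,750
Through October 2019: $67,150
Through November 2019: $86,850
Through December 2019: $92,620 ← exceeds threshold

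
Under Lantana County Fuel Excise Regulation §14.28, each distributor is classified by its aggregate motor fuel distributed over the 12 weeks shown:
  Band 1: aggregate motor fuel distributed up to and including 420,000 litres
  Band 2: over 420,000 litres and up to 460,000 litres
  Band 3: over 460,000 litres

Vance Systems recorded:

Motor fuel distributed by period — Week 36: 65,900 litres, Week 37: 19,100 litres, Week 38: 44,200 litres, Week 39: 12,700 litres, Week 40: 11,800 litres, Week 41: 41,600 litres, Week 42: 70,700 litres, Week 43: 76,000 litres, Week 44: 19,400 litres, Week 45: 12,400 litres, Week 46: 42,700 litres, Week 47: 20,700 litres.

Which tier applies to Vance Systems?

Band 2

Aggregate motor fuel distributed: 65,900 litres + 19,100 litres + 44,200 litres + 12,700 litres + 11,800 litres + 41,600 litres + 70,700 litres + 76,000 litres + 19,400 litres + 12,400 litres + 42,700 litres + 20,700 litres = 437,200 litres.
420,000 litres < 437,200 litres ≤ 460,000 litres, so Band 2 applies.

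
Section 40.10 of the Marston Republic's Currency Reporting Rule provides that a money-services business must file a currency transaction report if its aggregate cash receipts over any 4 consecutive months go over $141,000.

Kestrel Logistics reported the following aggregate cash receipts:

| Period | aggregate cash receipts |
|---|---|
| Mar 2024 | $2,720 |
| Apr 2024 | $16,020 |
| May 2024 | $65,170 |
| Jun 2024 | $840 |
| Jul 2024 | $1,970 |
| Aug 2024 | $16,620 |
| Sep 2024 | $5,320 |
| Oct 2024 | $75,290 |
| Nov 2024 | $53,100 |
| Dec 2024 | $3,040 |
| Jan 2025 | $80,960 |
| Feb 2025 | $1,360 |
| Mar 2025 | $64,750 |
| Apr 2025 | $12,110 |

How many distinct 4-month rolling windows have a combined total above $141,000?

4

Mar 2024–Jun 2024: $2,720 + $16,020 + $65,170 + $840 = $84,750 (under)
Apr 2024–Jul 2024: $16,020 + $65,170 + $840 + $1,970 = $84,000 (under)
May 2024–Aug 2024: $65,170 + $840 + $1,970 + $16,620 = $84,600 (under)
Jun 2024–Sep 2024: $840 + $1,970 + $16,620 + $5,320 = $24,750 (under)
Jul 2024–Oct 2024: $1,970 + $16,620 + $5,320 + $75,290 = $99,200 (under)
Aug 2024–Nov 2024: $16,620 + $5,320 + $75,290 + $53,100 = $150,330 (over)
Sep 2024–Dec 2024: $5,320 + $75,290 + $53,100 + $3,040 = $136,750 (under)
Oct 2024–Jan 2025: $75,290 + $53,100 + $3,040 + $80,960 = $212,390 (over)
Nov 2024–Feb 2025: $53,100 + $3,040 + $80,960 + $1,360 = $138,460 (under)
Dec 2024–Mar 2025: $3,040 + $80,960 + $1,360 + $64,750 = $150,110 (over)
Jan 2025–Apr 2025: $80,960 + $1,360 + $64,750 + $12,110 = $159,180 (over)
4 windows exceed the threshold.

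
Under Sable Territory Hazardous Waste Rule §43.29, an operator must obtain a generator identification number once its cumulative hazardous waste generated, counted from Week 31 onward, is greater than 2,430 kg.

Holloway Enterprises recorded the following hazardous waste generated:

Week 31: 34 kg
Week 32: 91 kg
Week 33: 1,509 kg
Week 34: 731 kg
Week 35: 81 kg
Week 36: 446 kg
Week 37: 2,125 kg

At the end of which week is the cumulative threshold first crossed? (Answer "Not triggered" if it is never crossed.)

Week 35

Through Week 31: 34 kg
Through Week 32: 125 kg
Through Week 33: 1,634 kg
Through Week 34: 2,365 kg
Through Week 35: 2,446 kg ← exceeds threshold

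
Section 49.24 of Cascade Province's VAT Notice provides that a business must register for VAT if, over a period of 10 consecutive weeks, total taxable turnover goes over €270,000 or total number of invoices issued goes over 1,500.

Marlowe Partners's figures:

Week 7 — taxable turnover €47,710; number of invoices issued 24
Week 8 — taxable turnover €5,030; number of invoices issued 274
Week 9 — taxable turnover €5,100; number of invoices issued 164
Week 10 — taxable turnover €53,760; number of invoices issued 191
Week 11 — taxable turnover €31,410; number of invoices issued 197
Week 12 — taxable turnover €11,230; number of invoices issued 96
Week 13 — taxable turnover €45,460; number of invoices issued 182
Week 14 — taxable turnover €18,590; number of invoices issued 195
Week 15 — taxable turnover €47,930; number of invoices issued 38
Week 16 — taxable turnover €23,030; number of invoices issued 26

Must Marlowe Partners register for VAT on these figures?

Yes

Total taxable turnover: €47,710 + €5,030 + €5,100 + €53,760 + €31,410 + €11,230 + €45,460 + €18,590 + €47,930 + €23,030 = €289,250 (> €270,000).
Total number of invoices issued: 24 + 274 + 164 + 191 + 197 + 96 + 182 + 195 + 38 + 26 = 1,387 (≤ 1,500).
The test is 'or': at least one threshold is exceeded.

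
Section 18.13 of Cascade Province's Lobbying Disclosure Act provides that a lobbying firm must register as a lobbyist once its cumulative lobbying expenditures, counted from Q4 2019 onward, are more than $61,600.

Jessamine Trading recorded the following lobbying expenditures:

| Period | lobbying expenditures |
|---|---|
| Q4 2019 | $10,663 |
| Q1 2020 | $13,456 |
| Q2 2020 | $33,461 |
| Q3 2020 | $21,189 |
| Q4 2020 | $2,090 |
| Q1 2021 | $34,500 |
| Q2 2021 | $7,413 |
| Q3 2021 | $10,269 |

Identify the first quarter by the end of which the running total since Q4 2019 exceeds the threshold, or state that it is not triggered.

Through Q4 2019: $10,663
Through Q1 2020: $24,119
Through Q2 2020: $57,580
Through Q3 2020: $78,769 ← exceeds threshold

Q3 2020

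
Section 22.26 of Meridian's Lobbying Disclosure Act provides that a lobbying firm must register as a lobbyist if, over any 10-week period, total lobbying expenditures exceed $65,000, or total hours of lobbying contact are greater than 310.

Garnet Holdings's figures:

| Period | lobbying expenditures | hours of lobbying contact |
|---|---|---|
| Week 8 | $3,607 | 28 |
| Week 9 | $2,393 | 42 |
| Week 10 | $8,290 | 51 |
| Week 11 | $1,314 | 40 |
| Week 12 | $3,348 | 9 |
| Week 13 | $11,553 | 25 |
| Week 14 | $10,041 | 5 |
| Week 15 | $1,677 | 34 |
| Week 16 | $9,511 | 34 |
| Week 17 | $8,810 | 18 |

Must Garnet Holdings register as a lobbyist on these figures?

Total lobbying expenditures: $3,607 + $2,393 + $8,290 + $1,314 + $3,348 + $11,553 + $10,041 + $1,677 + $9,511 + $8,810 = $60,544 (≤ $65,000).
Total hours of lobbying contact: 28 + 42 + 51 + 40 + 9 + 25 + 5 + 34 + 34 + 18 = 286 (≤ 310).
The test is 'or': neither threshold is exceeded.

No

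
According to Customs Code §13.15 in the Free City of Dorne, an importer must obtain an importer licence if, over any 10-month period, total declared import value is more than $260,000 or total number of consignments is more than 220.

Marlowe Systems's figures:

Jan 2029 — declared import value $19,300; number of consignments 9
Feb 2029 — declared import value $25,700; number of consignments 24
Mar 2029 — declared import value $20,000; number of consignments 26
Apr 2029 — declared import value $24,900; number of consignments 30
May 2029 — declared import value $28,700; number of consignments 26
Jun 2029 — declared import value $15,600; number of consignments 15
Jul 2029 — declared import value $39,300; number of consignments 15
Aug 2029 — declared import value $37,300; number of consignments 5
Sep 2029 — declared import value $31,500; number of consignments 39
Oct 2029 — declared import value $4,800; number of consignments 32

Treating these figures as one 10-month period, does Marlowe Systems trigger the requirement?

Total declared import value: $19,300 + $25,700 + $20,000 + $24,900 + $28,700 + $15,600 + $39,300 + $37,300 + $31,500 + $4,800 = $247,100 (≤ $260,000).
Total number of consignments: 9 + 24 + 26 + 30 + 26 + 15 + 15 + 5 + 39 + 32 = 221 (> 220).
The test is 'or': at least one threshold is exceeded.

Yes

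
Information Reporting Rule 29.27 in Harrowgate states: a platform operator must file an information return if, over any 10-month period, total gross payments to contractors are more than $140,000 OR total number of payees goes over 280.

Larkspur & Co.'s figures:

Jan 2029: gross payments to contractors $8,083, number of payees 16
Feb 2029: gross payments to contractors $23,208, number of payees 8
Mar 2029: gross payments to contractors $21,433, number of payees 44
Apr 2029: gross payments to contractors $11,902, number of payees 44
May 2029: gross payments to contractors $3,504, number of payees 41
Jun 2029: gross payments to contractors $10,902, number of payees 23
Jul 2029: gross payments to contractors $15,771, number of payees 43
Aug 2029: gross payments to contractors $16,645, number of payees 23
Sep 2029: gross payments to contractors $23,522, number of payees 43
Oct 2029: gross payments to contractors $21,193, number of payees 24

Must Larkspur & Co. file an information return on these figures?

Total gross payments to contractors: $8,083 + $23,208 + $21,433 + $11,902 + $3,504 + $10,902 + $15,771 + $16,645 + $23,522 + $21,193 = $156,163 (> $140,000).
Total number of payees: 16 + 8 + 44 + 44 + 41 + 23 + 43 + 23 + 43 + 24 = 309 (> 280).
The test is 'or': at least one threshold is exceeded.

Yes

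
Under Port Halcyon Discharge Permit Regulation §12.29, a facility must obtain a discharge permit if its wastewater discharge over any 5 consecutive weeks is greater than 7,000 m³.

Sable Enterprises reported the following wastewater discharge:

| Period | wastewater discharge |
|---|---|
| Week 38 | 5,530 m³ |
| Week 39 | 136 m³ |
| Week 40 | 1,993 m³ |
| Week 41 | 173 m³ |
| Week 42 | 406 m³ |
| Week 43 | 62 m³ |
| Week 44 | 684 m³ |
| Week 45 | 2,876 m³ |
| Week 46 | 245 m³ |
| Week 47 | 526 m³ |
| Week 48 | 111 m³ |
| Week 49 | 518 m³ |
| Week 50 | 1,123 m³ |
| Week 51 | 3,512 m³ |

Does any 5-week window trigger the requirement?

Week 38–Week 42: 5,530 m³ + 136 m³ + 1,993 m³ + 173 m³ + 406 m³ = 8,238 m³ (over)
Week 39–Week 43: 136 m³ + 1,993 m³ + 173 m³ + 406 m³ + 62 m³ = 2,770 m³ (under)
Week 40–Week 44: 1,993 m³ + 173 m³ + 406 m³ + 62 m³ + 684 m³ = 3,318 m³ (under)
Week 41–Week 45: 173 m³ + 406 m³ + 62 m³ + 684 m³ + 2,876 m³ = 4,201 m³ (under)
Week 42–Week 46: 406 m³ + 62 m³ + 684 m³ + 2,876 m³ + 245 m³ = 4,273 m³ (under)
Week 43–Week 47: 62 m³ + 684 m³ + 2,876 m³ + 245 m³ + 526 m³ = 4,393 m³ (under)
Week 44–Week 48: 684 m³ + 2,876 m³ + 245 m³ + 526 m³ + 111 m³ = 4,442 m³ (under)
Week 45–Week 49: 2,876 m³ + 245 m³ + 526 m³ + 111 m³ + 518 m³ = 4,276 m³ (under)
Week 46–Week 50: 245 m³ + 526 m³ + 111 m³ + 518 m³ + 1,123 m³ = 2,523 m³ (under)
Week 47–Week 51: 526 m³ + 111 m³ + 518 m³ + 1,123 m³ + 3,512 m³ = 5,790 m³ (under)
At least one window exceeds 7,000 m³.

Yes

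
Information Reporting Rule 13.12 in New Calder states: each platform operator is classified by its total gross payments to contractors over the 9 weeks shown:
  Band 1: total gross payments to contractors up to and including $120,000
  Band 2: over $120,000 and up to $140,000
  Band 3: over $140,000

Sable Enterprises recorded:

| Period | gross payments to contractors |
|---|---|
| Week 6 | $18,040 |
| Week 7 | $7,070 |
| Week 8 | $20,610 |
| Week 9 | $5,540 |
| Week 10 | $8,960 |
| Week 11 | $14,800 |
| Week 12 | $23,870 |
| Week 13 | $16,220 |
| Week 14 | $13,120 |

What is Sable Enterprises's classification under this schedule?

Band 2

Total gross payments to contractors: $18,040 + $7,070 + $20,610 + $5,540 + $8,960 + $14,800 + $23,870 + $16,220 + $13,120 = $128,230.
$120,000 < $128,230 ≤ $140,000, so Band 2 applies.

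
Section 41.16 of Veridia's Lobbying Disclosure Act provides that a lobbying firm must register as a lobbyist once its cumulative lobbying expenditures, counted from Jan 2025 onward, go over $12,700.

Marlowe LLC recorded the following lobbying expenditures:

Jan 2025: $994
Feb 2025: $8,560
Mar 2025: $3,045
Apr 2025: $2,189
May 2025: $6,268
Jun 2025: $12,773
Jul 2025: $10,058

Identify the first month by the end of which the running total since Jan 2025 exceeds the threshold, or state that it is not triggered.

Apr 2025

Through Jan 2025: $994
Through Feb 2025: $9,554
Through Mar 2025: $12,599
Through Apr 2025: $14,788 ← exceeds threshold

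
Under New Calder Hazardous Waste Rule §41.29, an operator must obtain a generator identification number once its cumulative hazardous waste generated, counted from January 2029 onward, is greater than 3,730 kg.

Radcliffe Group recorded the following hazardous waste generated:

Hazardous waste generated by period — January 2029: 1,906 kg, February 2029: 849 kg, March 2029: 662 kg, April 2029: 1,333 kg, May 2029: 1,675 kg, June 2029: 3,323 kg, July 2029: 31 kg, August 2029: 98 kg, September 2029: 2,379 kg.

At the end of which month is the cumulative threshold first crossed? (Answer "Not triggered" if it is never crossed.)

April 2029

Through January 2029: 1,906 kg
Through February 2029: 2,755 kg
Through March 2029: 3,417 kg
Through April 2029: 4,750 kg ← exceeds threshold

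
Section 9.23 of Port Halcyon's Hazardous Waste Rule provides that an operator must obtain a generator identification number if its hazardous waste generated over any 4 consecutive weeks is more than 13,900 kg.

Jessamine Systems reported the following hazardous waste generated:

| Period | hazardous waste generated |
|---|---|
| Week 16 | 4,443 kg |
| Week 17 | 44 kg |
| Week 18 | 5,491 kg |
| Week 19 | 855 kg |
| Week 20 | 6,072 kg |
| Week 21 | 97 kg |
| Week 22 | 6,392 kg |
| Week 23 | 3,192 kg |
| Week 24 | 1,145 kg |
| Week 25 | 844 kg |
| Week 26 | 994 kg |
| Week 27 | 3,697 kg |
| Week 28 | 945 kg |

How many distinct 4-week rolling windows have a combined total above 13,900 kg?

1

Week 16–Week 19: 4,443 kg + 44 kg + 5,491 kg + 855 kg = 10,833 kg (under)
Week 17–Week 20: 44 kg + 5,491 kg + 855 kg + 6,072 kg = 12,462 kg (under)
Week 18–Week 21: 5,491 kg + 855 kg + 6,072 kg + 97 kg = 12,515 kg (under)
Week 19–Week 22: 855 kg + 6,072 kg + 97 kg + 6,392 kg = 13,416 kg (under)
Week 20–Week 23: 6,072 kg + 97 kg + 6,392 kg + 3,192 kg = 15,753 kg (over)
Week 21–Week 24: 97 kg + 6,392 kg + 3,192 kg + 1,145 kg = 10,826 kg (under)
Week 22–Week 25: 6,392 kg + 3,192 kg + 1,145 kg + 844 kg = 11,573 kg (under)
Week 23–Week 26: 3,192 kg + 1,145 kg + 844 kg + 994 kg = 6,175 kg (under)
Week 24–Week 27: 1,145 kg + 844 kg + 994 kg + 3,697 kg = 6,680 kg (under)
Week 25–Week 28: 844 kg + 994 kg + 3,697 kg + 945 kg = 6,480 kg (under)
1 window exceeds the threshold.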